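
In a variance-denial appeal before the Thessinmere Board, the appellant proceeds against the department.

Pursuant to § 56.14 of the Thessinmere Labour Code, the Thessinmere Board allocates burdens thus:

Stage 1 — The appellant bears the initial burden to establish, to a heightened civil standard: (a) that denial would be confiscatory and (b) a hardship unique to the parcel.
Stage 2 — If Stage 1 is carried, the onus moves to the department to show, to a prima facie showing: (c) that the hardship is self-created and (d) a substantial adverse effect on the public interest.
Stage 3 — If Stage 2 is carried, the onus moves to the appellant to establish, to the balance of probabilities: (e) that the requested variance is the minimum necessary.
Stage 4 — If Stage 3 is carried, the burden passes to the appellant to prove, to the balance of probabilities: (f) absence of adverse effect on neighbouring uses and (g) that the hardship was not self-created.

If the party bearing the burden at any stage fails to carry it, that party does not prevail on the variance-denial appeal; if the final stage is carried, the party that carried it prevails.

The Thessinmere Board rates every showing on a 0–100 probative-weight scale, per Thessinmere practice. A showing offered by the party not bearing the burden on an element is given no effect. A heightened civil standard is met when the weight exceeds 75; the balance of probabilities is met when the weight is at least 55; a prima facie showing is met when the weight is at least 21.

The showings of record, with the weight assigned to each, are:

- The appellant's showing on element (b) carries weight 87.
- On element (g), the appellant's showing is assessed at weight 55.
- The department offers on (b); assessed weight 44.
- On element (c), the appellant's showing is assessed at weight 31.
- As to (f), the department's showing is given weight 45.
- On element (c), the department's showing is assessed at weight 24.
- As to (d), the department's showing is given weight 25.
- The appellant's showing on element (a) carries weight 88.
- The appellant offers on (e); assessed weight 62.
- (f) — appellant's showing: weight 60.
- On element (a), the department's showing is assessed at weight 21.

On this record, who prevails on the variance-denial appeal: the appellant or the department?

appellant

Stage 1 (appellant, a heightened civil standard, weight exceeds 75): (a) 88 (department's 21 disregarded) > 75 — meets; (b) 87 (department's 44 disregarded) > 75 — meets.
  Stage 1 is satisfied; the onus moves to the department.
Stage 2 (department, a prima facie showing, weight is at least 21): (c) 24 (appellant's 31 disregarded) ≥ 21 — meets; (d) 25 ≥ 21 — meets.
  All elements met. The burden passes to the appellant.
Stage 3 (appellant, the balance of probabilities, weight is at least 55): (e) 62 ≥ 55 — meets.
  Stage 3 carried; the burden remains with the appellant.
Stage 4 (appellant, the balance of probabilities, weight is at least 55): (f) 60 (department's 45 disregarded) ≥ 55 — meets; (g) 55 ≥ 55 — meets.
  Stage 4 carried; the final stage is satisfied.
With every stage satisfied, the appellant prevails.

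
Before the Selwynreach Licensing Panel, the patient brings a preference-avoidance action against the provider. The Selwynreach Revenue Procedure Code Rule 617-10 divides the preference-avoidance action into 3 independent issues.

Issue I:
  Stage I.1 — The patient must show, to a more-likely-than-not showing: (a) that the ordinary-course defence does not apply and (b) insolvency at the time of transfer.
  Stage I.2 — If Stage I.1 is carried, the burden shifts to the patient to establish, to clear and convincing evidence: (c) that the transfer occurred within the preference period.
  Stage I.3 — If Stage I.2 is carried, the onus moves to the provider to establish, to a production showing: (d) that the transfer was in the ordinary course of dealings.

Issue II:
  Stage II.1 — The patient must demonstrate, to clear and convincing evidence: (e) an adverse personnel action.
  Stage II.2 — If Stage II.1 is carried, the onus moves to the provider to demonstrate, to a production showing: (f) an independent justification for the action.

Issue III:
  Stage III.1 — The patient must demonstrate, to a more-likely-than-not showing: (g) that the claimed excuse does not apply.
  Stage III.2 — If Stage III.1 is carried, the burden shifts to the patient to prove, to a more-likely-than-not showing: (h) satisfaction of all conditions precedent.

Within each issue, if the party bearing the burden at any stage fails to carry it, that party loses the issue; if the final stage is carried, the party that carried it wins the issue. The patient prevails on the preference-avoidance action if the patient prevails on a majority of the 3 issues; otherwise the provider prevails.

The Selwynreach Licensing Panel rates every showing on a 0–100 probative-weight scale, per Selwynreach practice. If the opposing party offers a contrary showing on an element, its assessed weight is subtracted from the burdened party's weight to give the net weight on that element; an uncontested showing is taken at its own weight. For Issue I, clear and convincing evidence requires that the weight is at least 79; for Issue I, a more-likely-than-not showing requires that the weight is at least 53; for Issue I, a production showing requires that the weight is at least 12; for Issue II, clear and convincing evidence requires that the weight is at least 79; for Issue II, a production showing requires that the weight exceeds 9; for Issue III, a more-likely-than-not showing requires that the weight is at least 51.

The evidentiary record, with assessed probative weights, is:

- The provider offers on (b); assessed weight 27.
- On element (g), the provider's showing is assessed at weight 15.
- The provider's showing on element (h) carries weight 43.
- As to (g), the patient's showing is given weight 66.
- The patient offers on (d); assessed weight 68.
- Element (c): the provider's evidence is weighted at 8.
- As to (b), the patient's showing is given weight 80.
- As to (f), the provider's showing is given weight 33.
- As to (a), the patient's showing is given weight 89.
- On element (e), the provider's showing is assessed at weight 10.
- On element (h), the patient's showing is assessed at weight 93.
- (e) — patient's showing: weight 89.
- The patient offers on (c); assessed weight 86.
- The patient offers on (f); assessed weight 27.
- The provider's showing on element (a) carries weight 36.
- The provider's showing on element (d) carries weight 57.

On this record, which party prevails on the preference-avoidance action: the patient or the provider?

provider

— Issue I —
At Stage I.1 the patient must meet a more-likely-than-not showing (weight is at least 53): on (a) the weight is 89 less the opposing 36 gives net 53, ≥ 53, so (a) meets the standard; on (b) the weight is 80 less the opposing 27 gives net 53, which does reach 53, so (b) meets the standard.
  Stage I.1 is satisfied; the patient continues to bear the burden.
At Stage I.2 the patient must meet clear and convincing evidence (weight is at least 79): on (c) the weight is 86 less the opposing 8 gives net 78, which does not reach 79, so (c) does not meet the standard.
  The patient does not carry Stage I.2.
So the provider prevails on this issue.
— Issue II —
Stage II.1 (patient, clear and convincing evidence, weight is at least 79): (e) net 89−10=79 ≥ 79 — meets.
  Stage II.1 carried; the burden shifts to the provider.
Stage II.2 (provider, a production showing, weight exceeds 9): (f) net 33−27=6 ≤ 9 — fails.
  The provider does not carry Stage II.2.
The patient prevails on this issue.
— Issue III —
Stage III.1 — burden on patient; standard: a more-likely-than-not showing (weight is at least 51).
    (g): 66 − 15 = 51 ≥ 51 [met]
  Stage III.1 is satisfied; the patient continues to bear the burden.
Stage III.2 — burden on patient; standard: a more-likely-than-not showing (weight is at least 51).
    (h): 93 − 43 = 50 < 51 [not met]
  The patient does not carry Stage III.2.
The analysis ends at Stage III.2; the provider prevails on this issue.
Per-issue: Issue I → provider; Issue II → patient; Issue III → provider. The patient must prevail on a majority of issues; overall, the provider prevails.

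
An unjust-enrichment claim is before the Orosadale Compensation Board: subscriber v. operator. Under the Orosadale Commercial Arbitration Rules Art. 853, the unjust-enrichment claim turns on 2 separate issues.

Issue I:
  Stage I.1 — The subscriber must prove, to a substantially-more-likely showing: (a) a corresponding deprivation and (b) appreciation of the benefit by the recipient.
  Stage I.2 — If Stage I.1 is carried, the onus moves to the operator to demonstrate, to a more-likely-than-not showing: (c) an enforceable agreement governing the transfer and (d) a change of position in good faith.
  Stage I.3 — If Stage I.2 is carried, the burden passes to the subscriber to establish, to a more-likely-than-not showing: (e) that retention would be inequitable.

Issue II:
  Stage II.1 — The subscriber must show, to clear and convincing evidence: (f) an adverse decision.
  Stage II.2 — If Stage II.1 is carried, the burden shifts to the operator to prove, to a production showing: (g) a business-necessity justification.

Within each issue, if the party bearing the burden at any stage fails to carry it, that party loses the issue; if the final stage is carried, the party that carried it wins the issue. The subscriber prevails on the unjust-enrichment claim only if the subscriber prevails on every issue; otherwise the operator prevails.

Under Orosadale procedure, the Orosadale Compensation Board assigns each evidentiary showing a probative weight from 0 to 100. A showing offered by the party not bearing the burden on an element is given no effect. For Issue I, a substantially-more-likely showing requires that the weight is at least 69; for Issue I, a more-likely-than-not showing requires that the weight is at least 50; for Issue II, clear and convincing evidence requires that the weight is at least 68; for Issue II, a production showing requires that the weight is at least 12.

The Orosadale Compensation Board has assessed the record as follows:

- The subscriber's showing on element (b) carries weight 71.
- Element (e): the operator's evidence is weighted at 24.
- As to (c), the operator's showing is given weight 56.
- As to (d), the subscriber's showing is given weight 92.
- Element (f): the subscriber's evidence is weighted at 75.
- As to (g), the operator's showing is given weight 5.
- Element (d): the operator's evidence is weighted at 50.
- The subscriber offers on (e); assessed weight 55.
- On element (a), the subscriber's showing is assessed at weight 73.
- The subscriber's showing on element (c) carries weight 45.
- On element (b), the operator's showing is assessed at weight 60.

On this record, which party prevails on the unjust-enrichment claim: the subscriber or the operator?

subscriber

— Issue I —
Stage I.1 (subscriber, a substantially-more-likely showing, weight is at least 69): (a) 73 ≥ 69 — meets; (b) 71 (operator's 60 disregarded) ≥ 69 — meets.
  The subscriber carries Stage I.1; the operator now bears the burden.
Stage I.2 (operator, a more-likely-than-not showing, weight is at least 50): (c) 56 (subscriber's 45 disregarded) ≥ 50 — meets; (d) 50 (subscriber's 92 disregarded) ≥ 50 — meets.
  Stage I.2 carried; the burden shifts to the subscriber.
Stage I.3 (subscriber, a more-likely-than-not showing, weight is at least 50): (e) 55 (operator's 24 disregarded) ≥ 50 — meets.
  All elements met at the final stage.
Every stage carried; the subscriber prevails on this issue.
— Issue II —
At Stage II.1 the subscriber must meet clear and convincing evidence (weight is at least 68): on (f) the weight is 75, ≥ 68, so (f) meets the standard.
  Stage II.1 is satisfied; the onus moves to the operator.
At Stage II.2 the operator must meet a production showing (weight is at least 12): on (g) the weight is 5, < 12, so (g) does not meet the standard.
  Stage II.2 not carried; the operator fails its burden.
The analysis ends at Stage II.2; the subscriber prevails on this issue.
Per-issue: Issue I → subscriber; Issue II → subscriber. The subscriber must prevail on every issue; overall, the subscriber prevails.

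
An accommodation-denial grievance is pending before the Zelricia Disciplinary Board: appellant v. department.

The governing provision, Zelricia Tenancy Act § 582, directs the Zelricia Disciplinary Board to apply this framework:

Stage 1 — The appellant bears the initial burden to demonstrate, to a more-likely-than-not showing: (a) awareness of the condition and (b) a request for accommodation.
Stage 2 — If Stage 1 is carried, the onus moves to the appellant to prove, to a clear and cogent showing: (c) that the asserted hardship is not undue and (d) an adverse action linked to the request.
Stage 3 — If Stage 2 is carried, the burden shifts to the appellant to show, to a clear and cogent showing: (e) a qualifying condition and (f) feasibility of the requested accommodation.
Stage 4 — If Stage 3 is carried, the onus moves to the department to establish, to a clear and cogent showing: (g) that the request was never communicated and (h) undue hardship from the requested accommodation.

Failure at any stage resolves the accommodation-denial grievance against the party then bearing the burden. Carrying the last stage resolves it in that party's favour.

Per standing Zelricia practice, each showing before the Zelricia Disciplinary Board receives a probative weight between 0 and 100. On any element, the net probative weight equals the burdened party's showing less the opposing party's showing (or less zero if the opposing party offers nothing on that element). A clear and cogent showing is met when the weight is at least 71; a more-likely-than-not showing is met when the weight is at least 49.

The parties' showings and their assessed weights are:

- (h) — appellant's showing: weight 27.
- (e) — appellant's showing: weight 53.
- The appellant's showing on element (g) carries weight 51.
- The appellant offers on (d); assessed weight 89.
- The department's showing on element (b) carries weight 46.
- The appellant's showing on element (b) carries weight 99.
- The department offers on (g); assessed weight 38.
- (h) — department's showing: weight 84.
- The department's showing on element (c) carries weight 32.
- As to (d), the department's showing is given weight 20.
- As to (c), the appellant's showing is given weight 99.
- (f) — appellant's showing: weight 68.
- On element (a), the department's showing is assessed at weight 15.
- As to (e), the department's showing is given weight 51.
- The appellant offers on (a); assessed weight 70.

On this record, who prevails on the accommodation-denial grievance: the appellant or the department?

At Stage 1 the appellant must meet a more-likely-than-not showing (weight is at least 49): on (a) the weight is 70 less the opposing 15 gives net 55, which does reach 49, so (a) meets the standard; on (b) the weight is 99 less the opposing 46 gives net 53, ≥ 49, so (b) meets the standard.
  Stage 1 is satisfied; the appellant continues to bear the burden.
At Stage 2 the appellant must meet a clear and cogent showing (weight is at least 71): on (c) the weight is 99 less the opposing 32 gives net 67, which does not reach 71, so (c) does not meet the standard; on (d) the weight is 89 less the opposing 20 gives net 69, < 71, so (d) does not meet the standard.
  The appellant does not carry Stage 2.
The department prevails.

department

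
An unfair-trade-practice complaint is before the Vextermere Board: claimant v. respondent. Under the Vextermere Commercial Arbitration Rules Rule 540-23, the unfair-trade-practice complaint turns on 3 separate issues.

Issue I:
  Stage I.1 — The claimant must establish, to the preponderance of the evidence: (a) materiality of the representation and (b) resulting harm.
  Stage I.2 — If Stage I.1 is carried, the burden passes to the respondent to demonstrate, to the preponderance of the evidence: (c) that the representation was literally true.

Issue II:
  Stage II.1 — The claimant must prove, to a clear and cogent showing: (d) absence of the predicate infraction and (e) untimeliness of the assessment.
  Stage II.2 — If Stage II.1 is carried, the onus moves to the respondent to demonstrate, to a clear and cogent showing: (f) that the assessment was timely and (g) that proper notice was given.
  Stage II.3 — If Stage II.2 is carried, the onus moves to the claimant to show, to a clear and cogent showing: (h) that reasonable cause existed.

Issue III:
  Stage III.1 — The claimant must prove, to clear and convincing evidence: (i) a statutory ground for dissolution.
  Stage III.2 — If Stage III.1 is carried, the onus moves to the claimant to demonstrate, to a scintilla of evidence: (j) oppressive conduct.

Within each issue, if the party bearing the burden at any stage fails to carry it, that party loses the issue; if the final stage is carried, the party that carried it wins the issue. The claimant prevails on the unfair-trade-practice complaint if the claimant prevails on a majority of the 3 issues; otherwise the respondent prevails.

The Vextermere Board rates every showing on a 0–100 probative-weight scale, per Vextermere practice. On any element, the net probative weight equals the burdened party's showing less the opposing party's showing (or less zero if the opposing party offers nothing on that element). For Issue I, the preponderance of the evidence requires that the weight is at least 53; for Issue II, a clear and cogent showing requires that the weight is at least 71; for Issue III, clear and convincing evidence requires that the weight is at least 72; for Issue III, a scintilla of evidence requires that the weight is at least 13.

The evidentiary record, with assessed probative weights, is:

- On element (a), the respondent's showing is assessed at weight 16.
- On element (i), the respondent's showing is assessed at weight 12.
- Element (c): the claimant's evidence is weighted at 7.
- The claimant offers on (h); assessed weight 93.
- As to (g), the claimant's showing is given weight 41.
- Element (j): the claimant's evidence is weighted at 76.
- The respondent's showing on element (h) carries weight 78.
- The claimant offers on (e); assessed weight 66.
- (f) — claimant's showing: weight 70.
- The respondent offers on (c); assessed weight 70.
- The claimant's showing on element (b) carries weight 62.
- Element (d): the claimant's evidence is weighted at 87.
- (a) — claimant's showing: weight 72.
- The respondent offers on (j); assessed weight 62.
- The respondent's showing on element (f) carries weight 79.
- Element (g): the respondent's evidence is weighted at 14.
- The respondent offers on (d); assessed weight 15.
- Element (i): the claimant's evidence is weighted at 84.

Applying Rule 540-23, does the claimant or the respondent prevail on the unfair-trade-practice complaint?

— Issue I —
Stage I.1 — burden on claimant; standard: the preponderance of the evidence (weight is at least 53).
    (a): 72 − 16 = 56 ≥ 53 [met]
    (b): 62 ≥ 53 [met]
  The claimant carries Stage I.1; the respondent now bears the burden.
Stage I.2 — burden on respondent; standard: the preponderance of the evidence (weight is at least 53).
    (c): 70 − 7 = 63 ≥ 53 [met]
  The respondent carries the last stage.
Every stage carried; the respondent prevails on this issue.
— Issue II —
Stage II.1 — burden on claimant; standard: a clear and cogent showing (weight is at least 71).
    (d): 87 − 15 = 72 ≥ 71 [met]
    (e): 66 < 71 [not met]
  Stage II.1 not carried; the claimant fails its burden.
The analysis ends at Stage II.1; the respondent prevails on this issue.
— Issue III —
At Stage III.1 the claimant must meet clear and convincing evidence (weight is at least 72): on (i) the weight is 84 less the opposing 12 gives net 72, ≥ 72, so (i) meets the standard.
  All elements met. The claimant retains the burden for Stage III.2.
At Stage III.2 the claimant must meet a scintilla of evidence (weight is at least 13): on (j) the weight is 76 less the opposing 62 gives net 14, ≥ 13, so (j) meets the standard.
  All elements met at the final stage.
Every stage carried; the claimant prevails on this issue.
Per-issue: Issue I → respondent; Issue II → respondent; Issue III → claimant. The claimant must prevail on a majority of issues; overall, the respondent prevails.

respondent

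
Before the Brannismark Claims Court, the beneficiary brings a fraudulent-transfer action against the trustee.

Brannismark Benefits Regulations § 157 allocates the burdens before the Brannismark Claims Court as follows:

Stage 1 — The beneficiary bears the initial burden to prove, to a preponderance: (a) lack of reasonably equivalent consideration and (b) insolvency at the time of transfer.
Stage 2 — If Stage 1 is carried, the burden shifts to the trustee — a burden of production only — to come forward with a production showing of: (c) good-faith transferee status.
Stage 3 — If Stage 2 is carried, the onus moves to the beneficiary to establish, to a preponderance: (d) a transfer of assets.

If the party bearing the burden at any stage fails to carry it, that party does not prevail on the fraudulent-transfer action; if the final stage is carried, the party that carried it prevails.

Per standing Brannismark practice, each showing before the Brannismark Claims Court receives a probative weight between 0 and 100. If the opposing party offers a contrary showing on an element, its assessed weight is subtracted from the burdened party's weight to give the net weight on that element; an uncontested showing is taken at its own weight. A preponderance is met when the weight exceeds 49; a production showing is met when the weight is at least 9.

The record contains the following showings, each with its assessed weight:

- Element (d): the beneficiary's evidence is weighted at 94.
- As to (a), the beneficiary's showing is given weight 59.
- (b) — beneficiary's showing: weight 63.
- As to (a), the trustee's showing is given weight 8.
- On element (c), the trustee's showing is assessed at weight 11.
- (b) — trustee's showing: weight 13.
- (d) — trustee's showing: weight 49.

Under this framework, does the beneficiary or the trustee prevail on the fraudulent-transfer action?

trustee

Stage 1 (beneficiary, a preponderance, weight exceeds 49): (a) net 59−8=51 > 49 — meets; (b) net 63−13=50 > 49 — meets.
  Stage 1 carried; the burden shifts to the trustee.
Stage 2 (trustee, a production showing, weight is at least 9): (c) 11 ≥ 9 — meets.
  Stage 2 is satisfied; the onus moves to the beneficiary.
Stage 3 (beneficiary, a preponderance, weight exceeds 49): (d) net 94−49=45 ≤ 49 — fails.
  Not every element is met, so the beneficiary fails to carry Stage 3.
The analysis ends at Stage 3; the trustee prevails.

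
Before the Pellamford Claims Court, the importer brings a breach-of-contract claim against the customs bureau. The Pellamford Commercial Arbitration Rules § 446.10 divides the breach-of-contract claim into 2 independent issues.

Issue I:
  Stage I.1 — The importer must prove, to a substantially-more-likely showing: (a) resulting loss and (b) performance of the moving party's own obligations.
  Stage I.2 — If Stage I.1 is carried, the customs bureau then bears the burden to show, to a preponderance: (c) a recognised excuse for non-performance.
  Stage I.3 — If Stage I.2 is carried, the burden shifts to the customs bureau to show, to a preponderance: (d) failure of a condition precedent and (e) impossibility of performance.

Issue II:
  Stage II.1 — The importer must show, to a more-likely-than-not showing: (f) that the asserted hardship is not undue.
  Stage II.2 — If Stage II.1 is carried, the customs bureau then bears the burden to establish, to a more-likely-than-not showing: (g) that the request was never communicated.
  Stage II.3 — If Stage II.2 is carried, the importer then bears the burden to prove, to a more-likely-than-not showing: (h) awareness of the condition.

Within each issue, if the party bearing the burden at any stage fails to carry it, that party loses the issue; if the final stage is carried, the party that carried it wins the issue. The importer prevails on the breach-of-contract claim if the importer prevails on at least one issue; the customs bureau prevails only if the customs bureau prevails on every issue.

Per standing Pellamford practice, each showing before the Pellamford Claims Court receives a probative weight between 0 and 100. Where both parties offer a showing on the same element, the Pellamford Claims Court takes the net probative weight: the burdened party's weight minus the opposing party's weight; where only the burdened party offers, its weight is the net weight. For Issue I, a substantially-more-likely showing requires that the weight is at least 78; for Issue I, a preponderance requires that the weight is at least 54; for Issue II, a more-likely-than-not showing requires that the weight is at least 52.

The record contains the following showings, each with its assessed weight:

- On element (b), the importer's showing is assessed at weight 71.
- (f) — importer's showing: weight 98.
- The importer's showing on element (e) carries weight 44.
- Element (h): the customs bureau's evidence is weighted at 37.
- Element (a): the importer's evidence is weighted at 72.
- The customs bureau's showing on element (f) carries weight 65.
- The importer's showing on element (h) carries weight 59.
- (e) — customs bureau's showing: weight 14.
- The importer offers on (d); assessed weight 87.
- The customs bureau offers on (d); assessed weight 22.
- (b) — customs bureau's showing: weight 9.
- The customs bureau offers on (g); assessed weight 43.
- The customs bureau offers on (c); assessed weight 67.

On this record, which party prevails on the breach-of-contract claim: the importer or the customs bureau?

customs bureau

— Issue I —
Stage I.1 — burden on importer; standard: a substantially-more-likely showing (weight is at least 78).
    (a): 72 < 78 [not met]
    (b): 71 − 9 = 62 < 78 [not met]
  The importer does not carry Stage I.1.
The analysis ends at Stage I.1; the customs bureau prevails on this issue.
— Issue II —
Stage II.1 — burden on importer; standard: a more-likely-than-not showing (weight is at least 52).
    (f): 98 − 65 = 33 < 52 [not met]
  Not every element is met, so the importer fails to carry Stage II.1.
The analysis ends at Stage II.1; the customs bureau prevails on this issue.
Per-issue: Issue I → customs bureau; Issue II → customs bureau. The importer must prevail on at least one issue; overall, the customs bureau prevails.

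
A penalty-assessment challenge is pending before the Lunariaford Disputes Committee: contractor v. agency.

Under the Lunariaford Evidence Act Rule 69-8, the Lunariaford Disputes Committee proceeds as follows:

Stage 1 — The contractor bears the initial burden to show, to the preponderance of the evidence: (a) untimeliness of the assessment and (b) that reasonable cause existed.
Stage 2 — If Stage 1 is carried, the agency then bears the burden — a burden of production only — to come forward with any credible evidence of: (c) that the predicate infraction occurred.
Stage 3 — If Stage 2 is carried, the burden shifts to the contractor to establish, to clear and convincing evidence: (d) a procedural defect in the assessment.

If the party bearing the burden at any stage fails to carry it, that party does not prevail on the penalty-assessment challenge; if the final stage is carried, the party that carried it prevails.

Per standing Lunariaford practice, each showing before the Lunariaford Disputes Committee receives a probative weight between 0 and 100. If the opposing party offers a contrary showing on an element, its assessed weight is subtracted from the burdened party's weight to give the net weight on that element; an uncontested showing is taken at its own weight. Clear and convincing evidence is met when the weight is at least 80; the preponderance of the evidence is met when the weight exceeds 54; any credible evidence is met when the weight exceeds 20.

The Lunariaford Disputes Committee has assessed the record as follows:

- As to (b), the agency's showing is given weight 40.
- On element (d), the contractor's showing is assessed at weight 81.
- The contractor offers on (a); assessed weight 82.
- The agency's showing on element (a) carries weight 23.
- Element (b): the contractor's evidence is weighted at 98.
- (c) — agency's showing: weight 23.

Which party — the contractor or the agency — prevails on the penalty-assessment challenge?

Stage 1 — burden on contractor; standard: the preponderance of the evidence (weight exceeds 54).
    (a): 82 − 23 = 59 > 54 [met]
    (b): 98 − 40 = 58 > 54 [met]
  All elements met. The burden passes to the agency.
Stage 2 — burden on agency; standard: any credible evidence (weight exceeds 20).
    (c): 23 > 20 [met]
  All elements met. The burden passes to the contractor.
Stage 3 — burden on contractor; standard: clear and convincing evidence (weight is at least 80).
    (d): 81 ≥ 80 [met]
  Stage 3 carried; the final stage is satisfied.
With every stage satisfied, the contractor prevails.

contractor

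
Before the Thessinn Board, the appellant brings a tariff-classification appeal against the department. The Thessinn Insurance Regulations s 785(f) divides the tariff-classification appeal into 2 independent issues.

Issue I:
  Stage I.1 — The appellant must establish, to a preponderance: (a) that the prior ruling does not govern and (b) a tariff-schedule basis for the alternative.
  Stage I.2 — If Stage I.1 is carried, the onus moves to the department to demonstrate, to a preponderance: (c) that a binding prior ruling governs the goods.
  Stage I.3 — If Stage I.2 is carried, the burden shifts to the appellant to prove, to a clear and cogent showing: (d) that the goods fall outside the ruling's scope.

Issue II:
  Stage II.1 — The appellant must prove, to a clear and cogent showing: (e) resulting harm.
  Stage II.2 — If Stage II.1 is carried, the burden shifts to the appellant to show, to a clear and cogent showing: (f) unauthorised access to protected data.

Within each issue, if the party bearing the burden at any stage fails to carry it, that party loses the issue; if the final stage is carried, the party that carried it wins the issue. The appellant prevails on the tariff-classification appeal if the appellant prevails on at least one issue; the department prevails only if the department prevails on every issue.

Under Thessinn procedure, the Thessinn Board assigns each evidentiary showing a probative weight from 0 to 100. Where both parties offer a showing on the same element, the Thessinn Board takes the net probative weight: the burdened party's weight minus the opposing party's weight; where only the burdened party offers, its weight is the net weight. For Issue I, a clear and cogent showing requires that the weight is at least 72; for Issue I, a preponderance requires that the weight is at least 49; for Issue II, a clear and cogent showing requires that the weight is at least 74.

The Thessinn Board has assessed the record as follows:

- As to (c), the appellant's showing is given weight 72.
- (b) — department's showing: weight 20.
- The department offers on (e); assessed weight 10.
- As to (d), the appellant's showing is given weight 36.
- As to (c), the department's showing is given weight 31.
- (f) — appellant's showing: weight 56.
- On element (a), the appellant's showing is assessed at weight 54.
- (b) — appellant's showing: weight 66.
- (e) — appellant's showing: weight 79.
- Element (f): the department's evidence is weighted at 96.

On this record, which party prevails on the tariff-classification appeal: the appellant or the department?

department

— Issue I —
Stage I.1 (appellant, a preponderance, weight is at least 49): (a) 54 ≥ 49 — meets; (b) net 66−20=46 < 49 — fails.
  The appellant does not carry Stage I.1.
The department prevails on this issue.
— Issue II —
Stage II.1 (appellant, a clear and cogent showing, weight is at least 74): (e) net 79−10=69 < 74 — fails.
  Stage II.1 not carried; the appellant fails its burden.
The department prevails on this issue.
Per-issue: Issue I → department; Issue II → department. The appellant must prevail on at least one issue; overall, the department prevails.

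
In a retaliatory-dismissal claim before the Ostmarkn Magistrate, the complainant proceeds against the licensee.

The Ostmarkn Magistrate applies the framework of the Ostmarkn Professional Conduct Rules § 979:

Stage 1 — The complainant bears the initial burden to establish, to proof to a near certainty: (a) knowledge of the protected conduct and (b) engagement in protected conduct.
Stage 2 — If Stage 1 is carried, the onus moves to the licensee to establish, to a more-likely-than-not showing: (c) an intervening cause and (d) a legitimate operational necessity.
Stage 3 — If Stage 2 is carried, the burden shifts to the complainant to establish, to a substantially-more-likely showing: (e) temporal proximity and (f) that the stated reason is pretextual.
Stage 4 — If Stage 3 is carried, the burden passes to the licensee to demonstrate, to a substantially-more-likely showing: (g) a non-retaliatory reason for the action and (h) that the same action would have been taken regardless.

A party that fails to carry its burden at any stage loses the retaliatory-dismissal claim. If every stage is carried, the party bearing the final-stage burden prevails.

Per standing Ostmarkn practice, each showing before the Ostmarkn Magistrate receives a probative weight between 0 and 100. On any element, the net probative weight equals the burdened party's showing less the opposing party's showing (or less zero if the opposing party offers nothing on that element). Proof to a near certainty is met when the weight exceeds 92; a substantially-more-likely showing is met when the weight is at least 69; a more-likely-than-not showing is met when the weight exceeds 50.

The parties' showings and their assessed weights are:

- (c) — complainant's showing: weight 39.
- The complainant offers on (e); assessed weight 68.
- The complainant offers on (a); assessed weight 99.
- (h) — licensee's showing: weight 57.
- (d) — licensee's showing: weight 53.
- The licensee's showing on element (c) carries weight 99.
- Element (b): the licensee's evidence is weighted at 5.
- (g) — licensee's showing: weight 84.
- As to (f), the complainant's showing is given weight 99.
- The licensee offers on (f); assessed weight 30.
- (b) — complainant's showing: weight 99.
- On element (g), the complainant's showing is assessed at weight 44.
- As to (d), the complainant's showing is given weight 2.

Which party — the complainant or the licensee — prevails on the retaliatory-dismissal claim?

licensee

At Stage 1 the complainant must meet proof to a near certainty (weight exceeds 92): on (a) the weight is 99, > 92, so (a) meets the standard; on (b) the weight is 99 less the opposing 5 gives net 94, > 92, so (b) meets the standard.
  Stage 1 carried; the burden shifts to the licensee.
At Stage 2 the licensee must meet a more-likely-than-not showing (weight exceeds 50): on (c) the weight is 99 less the opposing 39 gives net 60, > 50, so (c) meets the standard; on (d) the weight is 53 less the opposing 2 gives net 51, which does exceed 50, so (d) meets the standard.
  Stage 2 is satisfied; the onus moves to the complainant.
At Stage 3 the complainant must meet a substantially-more-likely showing (weight is at least 69): on (e) the weight is 68, which does not reach 69, so (e) does not meet the standard; on (f) the weight is 99 less the opposing 30 gives net 69, ≥ 69, so (f) meets the standard.
  Stage 3 not carried; the complainant fails its burden.
The analysis ends at Stage 3; the licensee prevails.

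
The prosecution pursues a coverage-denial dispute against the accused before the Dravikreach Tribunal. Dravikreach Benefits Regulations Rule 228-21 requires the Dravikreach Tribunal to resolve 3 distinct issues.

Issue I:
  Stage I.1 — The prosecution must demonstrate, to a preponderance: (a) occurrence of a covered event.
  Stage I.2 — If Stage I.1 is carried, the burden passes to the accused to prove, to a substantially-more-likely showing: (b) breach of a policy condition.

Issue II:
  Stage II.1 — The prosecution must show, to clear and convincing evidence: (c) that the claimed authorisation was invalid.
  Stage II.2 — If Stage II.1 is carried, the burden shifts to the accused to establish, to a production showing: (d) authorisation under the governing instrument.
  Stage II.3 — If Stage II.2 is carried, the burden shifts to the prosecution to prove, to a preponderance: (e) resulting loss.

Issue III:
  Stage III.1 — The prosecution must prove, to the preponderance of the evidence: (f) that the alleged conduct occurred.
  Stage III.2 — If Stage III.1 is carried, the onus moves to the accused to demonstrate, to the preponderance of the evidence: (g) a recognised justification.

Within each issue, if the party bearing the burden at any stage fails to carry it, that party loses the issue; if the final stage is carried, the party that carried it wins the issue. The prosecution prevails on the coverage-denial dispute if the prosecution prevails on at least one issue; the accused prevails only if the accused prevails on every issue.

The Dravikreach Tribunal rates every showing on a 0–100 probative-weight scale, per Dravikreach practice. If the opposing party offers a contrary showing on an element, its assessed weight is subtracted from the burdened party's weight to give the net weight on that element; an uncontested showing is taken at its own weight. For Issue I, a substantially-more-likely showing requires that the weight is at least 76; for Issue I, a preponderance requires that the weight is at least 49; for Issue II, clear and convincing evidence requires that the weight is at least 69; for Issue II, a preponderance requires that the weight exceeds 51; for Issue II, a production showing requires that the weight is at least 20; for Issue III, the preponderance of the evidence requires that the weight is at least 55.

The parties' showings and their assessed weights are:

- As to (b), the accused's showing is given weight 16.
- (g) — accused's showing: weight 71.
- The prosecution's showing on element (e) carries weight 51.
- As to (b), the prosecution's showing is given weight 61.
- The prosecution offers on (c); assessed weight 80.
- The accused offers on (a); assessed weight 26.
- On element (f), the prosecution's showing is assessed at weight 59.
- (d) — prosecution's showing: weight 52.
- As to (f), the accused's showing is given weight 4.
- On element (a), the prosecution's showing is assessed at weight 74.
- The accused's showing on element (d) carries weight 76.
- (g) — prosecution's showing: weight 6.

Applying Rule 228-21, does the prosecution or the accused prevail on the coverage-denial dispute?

accused

— Issue I —
At Stage I.1 the prosecution must meet a preponderance (weight is at least 49): on (a) the weight is 74 less the opposing 26 gives net 48, < 49, so (a) does not meet the standard.
  Stage I.1 not carried; the prosecution fails its burden.
So the accused prevails on this issue.
— Issue II —
At Stage II.1 the prosecution must meet clear and convincing evidence (weight is at least 69): on (c) the weight is 80, ≥ 69, so (c) meets the standard.
  Stage II.1 is satisfied; the onus moves to the accused.
At Stage II.2 the accused must meet a production showing (weight is at least 20): on (d) the weight is 76 less the opposing 52 gives net 24, ≥ 20, so (d) meets the standard.
  Stage II.2 is satisfied; the onus moves to the prosecution.
At Stage II.3 the prosecution must meet a preponderance (weight exceeds 51): on (e) the weight is 51, which does not exceed 51, so (e) does not meet the standard.
  Not every element is met, so the prosecution fails to carry Stage II.3.
The accused prevails on this issue.
— Issue III —
At Stage III.1 the prosecution must meet the preponderance of the evidence (weight is at least 55): on (f) the weight is 59 less the opposing 4 gives net 55, ≥ 55, so (f) meets the standard.
  Stage III.1 carried; the burden shifts to the accused.
At Stage III.2 the accused must meet the preponderance of the evidence (weight is at least 55): on (g) the weight is 71 less the opposing 6 gives net 65, ≥ 55, so (g) meets the standard.
  All elements met at the final stage.
With every stage satisfied, the accused prevails on this issue.
Per-issue: Issue I → accused; Issue II → accused; Issue III → accused. The prosecution must prevail on at least one issue; overall, the accused prevails.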